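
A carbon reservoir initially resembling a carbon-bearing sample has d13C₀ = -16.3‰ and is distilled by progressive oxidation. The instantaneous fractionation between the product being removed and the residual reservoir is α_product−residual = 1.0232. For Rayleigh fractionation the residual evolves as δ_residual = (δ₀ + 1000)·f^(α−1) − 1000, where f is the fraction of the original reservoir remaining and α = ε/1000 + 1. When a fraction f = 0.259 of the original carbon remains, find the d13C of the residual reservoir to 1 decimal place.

Rayleigh residual: δ_res = (δ₀ + 1000)·f^(α−1) − 1000
α − 1 = 0.02320
f^(α−1) = 0.259^(0.02320) = 0.969145
δ_res = (-16.3 + 1000) × 0.969145 − 1000 = 953.347 − 1000 = -46.65‰

-46.7‰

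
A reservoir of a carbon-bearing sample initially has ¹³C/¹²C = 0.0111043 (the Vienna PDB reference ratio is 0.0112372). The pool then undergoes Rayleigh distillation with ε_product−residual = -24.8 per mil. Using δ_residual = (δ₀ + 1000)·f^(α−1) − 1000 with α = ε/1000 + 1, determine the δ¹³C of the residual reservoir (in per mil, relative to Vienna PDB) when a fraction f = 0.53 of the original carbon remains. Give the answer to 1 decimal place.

δ₀ = (0.0111043/0.0112372 − 1)×1000 = (0.988173 − 1)×1000 = -11.827 per mil
α − 1 = ε/1000 = -0.0248
f^(α−1) = 0.53^(-0.0248) = 1.015870
δ_res = (-11.827 + 1000) × 1.015870 − 1000 = 1003.855 − 1000 = 3.86 per mil

3.9 per mil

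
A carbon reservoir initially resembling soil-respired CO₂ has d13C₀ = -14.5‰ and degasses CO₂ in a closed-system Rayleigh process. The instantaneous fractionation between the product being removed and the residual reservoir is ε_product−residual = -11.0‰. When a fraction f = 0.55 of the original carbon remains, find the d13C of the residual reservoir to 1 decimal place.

Rayleigh residual: δ_res = (δ₀ + 1000)·f^(α−1) − 1000
α = ε/1000 + 1 = 0.98900, so α − 1 = -0.01100
f^(α−1) = 0.55^(-0.01100) = 1.006598
δ_res = (-14.5 + 1000) × 1.006598 − 1000 = 992.002 − 1000 = -8.00‰

-8.0‰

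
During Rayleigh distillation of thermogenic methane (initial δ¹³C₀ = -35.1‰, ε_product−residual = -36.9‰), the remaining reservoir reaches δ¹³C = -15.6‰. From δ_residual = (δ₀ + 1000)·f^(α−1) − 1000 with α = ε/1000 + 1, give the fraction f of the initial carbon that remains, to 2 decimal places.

0.58

α − 1 = ε/1000 = -0.0369
(δ_res + 1000)/(δ₀ + 1000) = (-15.6 + 1000)/(-35.1 + 1000) = 984.4/964.9 = 1.020209
f = 1.020209^(1/-0.0369) = exp(ln(1.020209)/-0.0369) = exp(0.02001/-0.0369)
f = exp(-0.5422) = 0.5815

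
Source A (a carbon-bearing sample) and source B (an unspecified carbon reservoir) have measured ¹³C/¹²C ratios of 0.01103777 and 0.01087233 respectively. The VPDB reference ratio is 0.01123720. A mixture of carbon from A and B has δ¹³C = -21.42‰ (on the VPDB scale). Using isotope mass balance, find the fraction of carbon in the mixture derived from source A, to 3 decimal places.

0.751

δ_A = (0.01103777/0.01123720 − 1)×1000 = (0.982253 − 1)×1000 = -17.747‰
δ_B = (0.01087233/0.01123720 − 1)×1000 = (0.967530 − 1)×1000 = -32.470‰
f_A = (δ_mix − δ_B)/(δ_A − δ_B) = (-21.42 − (-32.470))/(-17.747 − (-32.470))
f_A = 11.050 / 14.723 = 0.7505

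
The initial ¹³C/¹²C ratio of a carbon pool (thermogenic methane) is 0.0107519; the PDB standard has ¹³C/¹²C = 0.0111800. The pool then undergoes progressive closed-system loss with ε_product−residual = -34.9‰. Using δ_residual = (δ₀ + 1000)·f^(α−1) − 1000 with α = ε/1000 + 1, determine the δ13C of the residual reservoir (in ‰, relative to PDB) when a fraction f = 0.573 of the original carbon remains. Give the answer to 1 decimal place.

-19.4‰

δ₀ = (0.0107519/0.0111800 − 1)×1000 = (0.961708 − 1)×1000 = -38.292‰
α − 1 = ε/1000 = -0.0349
f^(α−1) = 0.573^(-0.0349) = 1.019625
δ_res = (-38.292 + 1000) × 1.019625 − 1000 = 980.582 − 1000 = -19.42‰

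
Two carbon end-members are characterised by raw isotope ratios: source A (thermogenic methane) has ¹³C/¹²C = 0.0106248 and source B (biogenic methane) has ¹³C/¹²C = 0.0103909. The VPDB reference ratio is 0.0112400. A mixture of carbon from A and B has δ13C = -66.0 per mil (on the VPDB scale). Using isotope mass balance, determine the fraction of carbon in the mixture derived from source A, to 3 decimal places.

δ_A = (0.0106248/0.0112400 − 1)×1000 = (0.945267 − 1)×1000 = -54.733 per mil
δ_B = (0.0103909/0.0112400 − 1)×1000 = (0.924457 − 1)×1000 = -75.543 per mil
f_A = (δ_mix − δ_B)/(δ_A − δ_B) = (-66.0 − (-75.543))/(-54.733 − (-75.543))
f_A = 9.543 / 20.810 = 0.4586

0.459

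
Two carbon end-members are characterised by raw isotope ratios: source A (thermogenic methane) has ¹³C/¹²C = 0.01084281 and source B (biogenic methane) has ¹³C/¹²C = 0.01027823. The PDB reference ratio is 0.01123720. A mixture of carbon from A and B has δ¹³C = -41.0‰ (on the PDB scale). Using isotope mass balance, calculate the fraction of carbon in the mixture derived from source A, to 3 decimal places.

0.883

δ_A = (0.01084281/0.01123720 − 1)×1000 = (0.964903 − 1)×1000 = -35.097‰
δ_B = (0.01027823/0.01123720 − 1)×1000 = (0.914661 − 1)×1000 = -85.339‰
f_A = (δ_mix − δ_B)/(δ_A − δ_B) = (-41.0 − (-85.339))/(-35.097 − (-85.339))
f_A = 44.339 / 50.242 = 0.8825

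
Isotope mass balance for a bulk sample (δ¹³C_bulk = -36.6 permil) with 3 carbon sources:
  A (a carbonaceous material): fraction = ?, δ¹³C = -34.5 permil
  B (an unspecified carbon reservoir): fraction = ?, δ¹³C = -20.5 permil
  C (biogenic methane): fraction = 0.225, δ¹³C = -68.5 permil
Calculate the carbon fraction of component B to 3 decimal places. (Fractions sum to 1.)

Let f_B and f_A be the unknown fractions; fractions sum to 1 so f_B + f_A = 0.775.
Mass balance: Σ fᵢ·δᵢ = δ_bulk ⇒ f_B·(-20.5) + f_A·(-34.5) = -36.6 − (-15.412) = -21.188
Substitute f_A = 0.775 − f_B:
f_B·(-20.5 − -34.5) = -21.188 − 0.775×(-34.5) = 5.550
f_B = 5.550 / 14.0 = 0.3964

0.396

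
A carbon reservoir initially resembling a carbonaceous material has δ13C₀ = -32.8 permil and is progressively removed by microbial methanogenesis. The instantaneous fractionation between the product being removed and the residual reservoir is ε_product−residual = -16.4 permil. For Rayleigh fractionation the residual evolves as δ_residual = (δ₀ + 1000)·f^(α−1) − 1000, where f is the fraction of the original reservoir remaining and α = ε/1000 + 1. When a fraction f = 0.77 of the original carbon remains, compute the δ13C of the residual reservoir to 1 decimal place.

Rayleigh residual: δ_res = (δ₀ + 1000)·f^(α−1) − 1000
α = ε/1000 + 1 = 0.98360, so α − 1 = -0.01640
f^(α−1) = 0.77^(-0.01640) = 1.004296
δ_res = (-32.8 + 1000) × 1.004296 − 1000 = 971.355 − 1000 = -28.65 permil

-28.6 permil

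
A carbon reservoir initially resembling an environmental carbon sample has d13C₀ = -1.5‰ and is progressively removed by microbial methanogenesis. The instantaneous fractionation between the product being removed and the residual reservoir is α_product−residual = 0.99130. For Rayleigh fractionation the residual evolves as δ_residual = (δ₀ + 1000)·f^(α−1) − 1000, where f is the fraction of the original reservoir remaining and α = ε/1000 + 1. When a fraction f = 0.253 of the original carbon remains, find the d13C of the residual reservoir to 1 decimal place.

Rayleigh residual: δ_res = (δ₀ + 1000)·f^(α−1) − 1000
α − 1 = -0.00870
f^(α−1) = 0.253^(-0.00870) = 1.012029
δ_res = (-1.5 + 1000) × 1.012029 − 1000 = 1010.511 − 1000 = 10.51‰

10.5‰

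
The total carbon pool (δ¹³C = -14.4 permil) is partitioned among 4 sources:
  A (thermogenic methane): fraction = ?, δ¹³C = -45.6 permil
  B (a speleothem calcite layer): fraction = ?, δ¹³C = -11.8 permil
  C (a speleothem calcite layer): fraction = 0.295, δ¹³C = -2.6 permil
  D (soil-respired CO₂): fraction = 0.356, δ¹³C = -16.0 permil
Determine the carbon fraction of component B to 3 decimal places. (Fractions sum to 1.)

Let f_B and f_A be the unknown fractions; fractions sum to 1 so f_B + f_A = 0.349.
Mass balance: Σ fᵢ·δᵢ = δ_bulk ⇒ f_B·(-11.8) + f_A·(-45.6) = -14.4 − (-6.463) = -7.937
Substitute f_A = 0.349 − f_B:
f_B·(-11.8 − -45.6) = -7.937 − 0.349×(-45.6) = 7.977
f_B = 7.977 / 33.8 = 0.2360

0.236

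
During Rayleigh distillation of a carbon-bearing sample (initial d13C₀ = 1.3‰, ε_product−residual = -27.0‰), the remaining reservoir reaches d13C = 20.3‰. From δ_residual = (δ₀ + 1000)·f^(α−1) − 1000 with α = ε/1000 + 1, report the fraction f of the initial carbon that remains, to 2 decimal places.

α − 1 = ε/1000 = -0.0270
(δ_res + 1000)/(δ₀ + 1000) = (20.3 + 1000)/(1.3 + 1000) = 1020.3/1001.3 = 1.018975
f = 1.018975^(1/-0.0270) = exp(ln(1.018975)/-0.0270) = exp(0.01880/-0.0270)
f = exp(-0.6962) = 0.4985

0.50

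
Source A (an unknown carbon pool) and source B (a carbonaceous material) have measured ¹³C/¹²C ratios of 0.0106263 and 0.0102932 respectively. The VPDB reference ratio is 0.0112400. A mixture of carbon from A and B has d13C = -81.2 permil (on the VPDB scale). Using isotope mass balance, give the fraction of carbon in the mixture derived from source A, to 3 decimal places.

δ_A = (0.0106263/0.0112400 − 1)×1000 = (0.945400 − 1)×1000 = -54.600 permil
δ_B = (0.0102932/0.0112400 − 1)×1000 = (0.915765 − 1)×1000 = -84.235 permil
f_A = (δ_mix − δ_B)/(δ_A − δ_B) = (-81.2 − (-84.235))/(-54.600 − (-84.235))
f_A = 3.035 / 29.635 = 0.1024

0.102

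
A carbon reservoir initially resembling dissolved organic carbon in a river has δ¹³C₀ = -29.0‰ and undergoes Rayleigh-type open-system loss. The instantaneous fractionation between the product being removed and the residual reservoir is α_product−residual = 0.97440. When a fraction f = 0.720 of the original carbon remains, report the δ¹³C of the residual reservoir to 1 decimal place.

Rayleigh residual: δ_res = (δ₀ + 1000)·f^(α−1) − 1000
α − 1 = -0.02560
f^(α−1) = 0.720^(-0.02560) = 1.008445
δ_res = (-29.0 + 1000) × 1.008445 − 1000 = 979.200 − 1000 = -20.80‰

-20.8‰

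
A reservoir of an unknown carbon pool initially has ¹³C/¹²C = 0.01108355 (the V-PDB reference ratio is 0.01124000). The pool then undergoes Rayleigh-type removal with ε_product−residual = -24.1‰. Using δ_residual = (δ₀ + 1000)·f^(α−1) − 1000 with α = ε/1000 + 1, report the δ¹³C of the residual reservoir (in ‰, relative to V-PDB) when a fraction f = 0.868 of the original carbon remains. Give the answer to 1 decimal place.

-10.5‰

δ₀ = (0.01108355/0.01124000 − 1)×1000 = (0.986081 − 1)×1000 = -13.919‰
α − 1 = ε/1000 = -0.0241
f^(α−1) = 0.868^(-0.0241) = 1.003418
δ_res = (-13.919 + 1000) × 1.003418 − 1000 = 989.451 − 1000 = -10.55‰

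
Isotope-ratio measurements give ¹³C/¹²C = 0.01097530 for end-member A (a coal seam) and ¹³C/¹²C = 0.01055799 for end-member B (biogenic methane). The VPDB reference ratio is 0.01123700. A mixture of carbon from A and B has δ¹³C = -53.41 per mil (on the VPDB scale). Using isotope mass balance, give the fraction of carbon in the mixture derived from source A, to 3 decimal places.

0.189

δ_A = (0.01097530/0.01123700 − 1)×1000 = (0.976711 − 1)×1000 = -23.289 per mil
δ_B = (0.01055799/0.01123700 − 1)×1000 = (0.939574 − 1)×1000 = -60.426 per mil
f_A = (δ_mix − δ_B)/(δ_A − δ_B) = (-53.41 − (-60.426))/(-23.289 − (-60.426))
f_A = 7.016 / 37.137 = 0.1889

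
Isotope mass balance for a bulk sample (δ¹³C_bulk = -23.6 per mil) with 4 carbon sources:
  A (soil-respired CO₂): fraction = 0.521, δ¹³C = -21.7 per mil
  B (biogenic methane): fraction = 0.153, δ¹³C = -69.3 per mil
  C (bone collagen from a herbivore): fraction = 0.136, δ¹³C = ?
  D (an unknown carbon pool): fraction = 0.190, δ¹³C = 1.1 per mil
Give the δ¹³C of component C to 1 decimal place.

-14.0 per mil

Isotope mass balance: δ_bulk = Σ fᵢ·δᵢ.
-23.6 = 0.521×(-21.7) + 0.153×(-69.3) + 0.136×δ_C + 0.190×(1.1)
0.136·δ_C = -23.6 − (-21.700) = -1.900
δ_C = -1.900 / 0.136 = -13.97 per mil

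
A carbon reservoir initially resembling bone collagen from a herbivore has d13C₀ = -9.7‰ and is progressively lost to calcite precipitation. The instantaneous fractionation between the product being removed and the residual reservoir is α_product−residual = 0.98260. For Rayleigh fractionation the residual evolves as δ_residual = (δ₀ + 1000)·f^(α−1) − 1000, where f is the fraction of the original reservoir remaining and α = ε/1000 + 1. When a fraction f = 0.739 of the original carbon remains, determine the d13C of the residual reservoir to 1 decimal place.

-4.5‰

Rayleigh residual: δ_res = (δ₀ + 1000)·f^(α−1) − 1000
α − 1 = -0.01740
f^(α−1) = 0.739^(-0.01740) = 1.005277
δ_res = (-9.7 + 1000) × 1.005277 − 1000 = 995.525 − 1000 = -4.47‰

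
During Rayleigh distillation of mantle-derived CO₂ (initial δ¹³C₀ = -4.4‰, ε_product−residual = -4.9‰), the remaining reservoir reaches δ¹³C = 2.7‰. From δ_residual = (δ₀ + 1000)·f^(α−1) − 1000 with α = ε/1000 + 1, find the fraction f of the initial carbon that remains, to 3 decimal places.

α − 1 = ε/1000 = -0.0049
(δ_res + 1000)/(δ₀ + 1000) = (2.7 + 1000)/(-4.4 + 1000) = 1002.7/995.6 = 1.007131
f = 1.007131^(1/-0.0049) = exp(ln(1.007131)/-0.0049) = exp(0.00711/-0.0049)
f = exp(-1.4502) = 0.2345

0.235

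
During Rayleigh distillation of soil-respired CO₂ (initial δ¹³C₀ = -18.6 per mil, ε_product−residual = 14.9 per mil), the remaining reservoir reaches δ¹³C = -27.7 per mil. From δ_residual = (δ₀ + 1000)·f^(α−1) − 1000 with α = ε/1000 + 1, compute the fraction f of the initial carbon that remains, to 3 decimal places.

α − 1 = ε/1000 = 0.0149
(δ_res + 1000)/(δ₀ + 1000) = (-27.7 + 1000)/(-18.6 + 1000) = 972.3/981.4 = 0.990728
f = 0.990728^(1/0.0149) = exp(ln(0.990728)/0.0149) = exp(-0.00932/0.0149)
f = exp(-0.6252) = 0.5351

0.535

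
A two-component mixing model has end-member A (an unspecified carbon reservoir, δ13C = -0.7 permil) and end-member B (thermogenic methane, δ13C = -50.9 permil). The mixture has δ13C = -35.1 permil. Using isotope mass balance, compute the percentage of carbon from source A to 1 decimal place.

31.5%

δ_mix = f_A·δ_A + (1 − f_A)·δ_B  ⇒  f_A = (δ_mix − δ_B)/(δ_A − δ_B)
f_A = (-35.1 − (-50.9)) / (-0.7 − (-50.9))
f_A = 15.8 / 50.2 = 0.3147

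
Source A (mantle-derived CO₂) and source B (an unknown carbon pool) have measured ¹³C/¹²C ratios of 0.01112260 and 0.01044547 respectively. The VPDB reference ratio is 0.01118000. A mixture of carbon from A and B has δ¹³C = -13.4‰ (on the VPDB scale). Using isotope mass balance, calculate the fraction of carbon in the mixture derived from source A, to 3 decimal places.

δ_A = (0.01112260/0.01118000 − 1)×1000 = (0.994866 − 1)×1000 = -5.134‰
δ_B = (0.01044547/0.01118000 − 1)×1000 = (0.934300 − 1)×1000 = -65.700‰
f_A = (δ_mix − δ_B)/(δ_A − δ_B) = (-13.4 − (-65.700))/(-5.134 − (-65.700))
f_A = 52.300 / 60.566 = 0.8635

0.864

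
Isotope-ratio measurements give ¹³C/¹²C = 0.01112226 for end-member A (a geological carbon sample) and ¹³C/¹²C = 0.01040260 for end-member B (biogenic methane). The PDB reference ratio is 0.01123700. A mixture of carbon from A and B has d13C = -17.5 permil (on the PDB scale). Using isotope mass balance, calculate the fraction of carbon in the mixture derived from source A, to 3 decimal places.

0.886

δ_A = (0.01112226/0.01123700 − 1)×1000 = (0.989789 − 1)×1000 = -10.211 permil
δ_B = (0.01040260/0.01123700 − 1)×1000 = (0.925745 − 1)×1000 = -74.255 permil
f_A = (δ_mix − δ_B)/(δ_A − δ_B) = (-17.5 − (-74.255))/(-10.211 − (-74.255))
f_A = 56.755 / 64.044 = 0.8862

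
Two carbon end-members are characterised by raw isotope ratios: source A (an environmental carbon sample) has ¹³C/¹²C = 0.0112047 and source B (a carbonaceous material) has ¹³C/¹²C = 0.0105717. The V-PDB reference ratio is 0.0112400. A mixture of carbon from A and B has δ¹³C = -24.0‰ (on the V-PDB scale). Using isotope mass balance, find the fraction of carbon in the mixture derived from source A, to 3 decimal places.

δ_A = (0.0112047/0.0112400 − 1)×1000 = (0.996859 − 1)×1000 = -3.141‰
δ_B = (0.0105717/0.0112400 − 1)×1000 = (0.940543 − 1)×1000 = -59.457‰
f_A = (δ_mix − δ_B)/(δ_A − δ_B) = (-24.0 − (-59.457))/(-3.141 − (-59.457))
f_A = 35.457 / 56.317 = 0.6296

0.630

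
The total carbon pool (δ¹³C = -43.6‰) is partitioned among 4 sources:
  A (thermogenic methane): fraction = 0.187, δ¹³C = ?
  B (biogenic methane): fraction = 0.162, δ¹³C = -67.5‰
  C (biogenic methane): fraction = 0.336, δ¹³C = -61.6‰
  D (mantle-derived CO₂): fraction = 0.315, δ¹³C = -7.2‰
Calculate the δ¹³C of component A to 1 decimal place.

-51.9‰

Isotope mass balance: δ_bulk = Σ fᵢ·δᵢ.
-43.6 = 0.187×δ_A + 0.162×(-67.5) + 0.336×(-61.6) + 0.315×(-7.2)
0.187·δ_A = -43.6 − (-33.901) = -9.699
δ_A = -9.699 / 0.187 = -51.87‰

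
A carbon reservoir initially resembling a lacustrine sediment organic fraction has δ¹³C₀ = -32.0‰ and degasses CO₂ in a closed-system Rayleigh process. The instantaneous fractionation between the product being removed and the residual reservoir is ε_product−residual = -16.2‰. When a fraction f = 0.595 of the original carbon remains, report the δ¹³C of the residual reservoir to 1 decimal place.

-23.8‰

Rayleigh residual: δ_res = (δ₀ + 1000)·f^(α−1) − 1000
α = ε/1000 + 1 = 0.98380, so α − 1 = -0.01620
f^(α−1) = 0.595^(-0.01620) = 1.008446
δ_res = (-32.0 + 1000) × 1.008446 − 1000 = 976.176 − 1000 = -23.82‰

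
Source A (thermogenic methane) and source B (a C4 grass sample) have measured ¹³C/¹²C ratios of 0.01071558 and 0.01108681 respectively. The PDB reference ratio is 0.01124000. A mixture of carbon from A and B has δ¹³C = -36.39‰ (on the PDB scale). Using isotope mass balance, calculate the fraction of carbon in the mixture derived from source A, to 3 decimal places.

δ_A = (0.01071558/0.01124000 − 1)×1000 = (0.953343 − 1)×1000 = -46.657‰
δ_B = (0.01108681/0.01124000 − 1)×1000 = (0.986371 − 1)×1000 = -13.629‰
f_A = (δ_mix − δ_B)/(δ_A − δ_B) = (-36.39 − (-13.629))/(-46.657 − (-13.629))
f_A = -22.761 / -33.028 = 0.6892

0.689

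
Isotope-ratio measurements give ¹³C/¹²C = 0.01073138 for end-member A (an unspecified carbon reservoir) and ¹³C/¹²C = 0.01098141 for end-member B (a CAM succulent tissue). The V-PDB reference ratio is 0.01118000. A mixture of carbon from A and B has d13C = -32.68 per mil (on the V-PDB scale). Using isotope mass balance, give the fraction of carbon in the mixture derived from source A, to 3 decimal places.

0.667

δ_A = (0.01073138/0.01118000 − 1)×1000 = (0.959873 − 1)×1000 = -40.127 per mil
δ_B = (0.01098141/0.01118000 − 1)×1000 = (0.982237 − 1)×1000 = -17.763 per mil
f_A = (δ_mix − δ_B)/(δ_A − δ_B) = (-32.68 − (-17.763))/(-40.127 − (-17.763))
f_A = -14.917 / -22.364 = 0.6670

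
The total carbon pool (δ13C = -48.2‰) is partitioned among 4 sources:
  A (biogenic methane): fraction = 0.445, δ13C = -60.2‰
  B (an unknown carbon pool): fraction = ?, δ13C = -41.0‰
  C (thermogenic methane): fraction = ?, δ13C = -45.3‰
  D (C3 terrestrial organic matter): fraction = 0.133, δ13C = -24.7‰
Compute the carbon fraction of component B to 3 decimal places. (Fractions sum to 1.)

0.230

Let f_B and f_C be the unknown fractions; fractions sum to 1 so f_B + f_C = 0.422.
Mass balance: Σ fᵢ·δᵢ = δ_bulk ⇒ f_B·(-41.0) + f_C·(-45.3) = -48.2 − (-30.074) = -18.126
Substitute f_C = 0.422 − f_B:
f_B·(-41.0 − -45.3) = -18.126 − 0.422×(-45.3) = 0.991
f_B = 0.991 / 4.3 = 0.2304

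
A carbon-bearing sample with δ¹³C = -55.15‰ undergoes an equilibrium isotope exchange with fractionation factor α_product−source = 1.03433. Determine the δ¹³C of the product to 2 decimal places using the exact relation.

δ_product = (δ_source + 1000)·α − 1000
δ_product = (-55.15 + 1000) × 1.03433 − 1000
δ_product = 977.287 − 1000 = -22.713‰

-22.71‰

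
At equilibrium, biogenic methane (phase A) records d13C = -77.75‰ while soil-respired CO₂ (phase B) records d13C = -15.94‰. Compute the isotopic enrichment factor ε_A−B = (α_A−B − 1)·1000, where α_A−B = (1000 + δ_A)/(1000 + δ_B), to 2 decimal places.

-62.81‰

α_A−B = (1000 + -77.75) / (1000 + -15.94) = 922.25 / 984.06 = 0.937189
ε_A−B = (0.937189 − 1) × 1000 = -62.811‰
(The approximation ε ≈ δ_A − δ_B would give -61.81‰.)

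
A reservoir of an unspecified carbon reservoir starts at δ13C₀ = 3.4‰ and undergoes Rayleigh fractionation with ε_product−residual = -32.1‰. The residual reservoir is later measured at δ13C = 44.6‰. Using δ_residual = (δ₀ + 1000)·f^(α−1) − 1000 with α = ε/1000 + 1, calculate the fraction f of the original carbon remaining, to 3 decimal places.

0.285

α − 1 = ε/1000 = -0.0321
(δ_res + 1000)/(δ₀ + 1000) = (44.6 + 1000)/(3.4 + 1000) = 1044.6/1003.4 = 1.041060
f = 1.041060^(1/-0.0321) = exp(ln(1.041060)/-0.0321) = exp(0.04024/-0.0321)
f = exp(-1.2536) = 0.2855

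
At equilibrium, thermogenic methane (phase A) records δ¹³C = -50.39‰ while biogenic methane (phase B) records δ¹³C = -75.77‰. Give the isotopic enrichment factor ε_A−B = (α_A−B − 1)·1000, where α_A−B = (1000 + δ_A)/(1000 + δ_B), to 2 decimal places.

α_A−B = (1000 + -50.39) / (1000 + -75.77) = 949.61 / 924.23 = 1.027461
ε_A−B = (1.027461 − 1) × 1000 = 27.461‰
(The approximation ε ≈ δ_A − δ_B would give 25.38‰.)

27.46‰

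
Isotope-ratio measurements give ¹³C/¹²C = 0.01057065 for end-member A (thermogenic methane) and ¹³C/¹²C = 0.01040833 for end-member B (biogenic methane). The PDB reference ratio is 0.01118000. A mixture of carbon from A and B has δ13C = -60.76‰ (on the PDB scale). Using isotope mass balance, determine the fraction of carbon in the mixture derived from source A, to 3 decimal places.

0.569

δ_A = (0.01057065/0.01118000 − 1)×1000 = (0.945496 − 1)×1000 = -54.504‰
δ_B = (0.01040833/0.01118000 − 1)×1000 = (0.930978 − 1)×1000 = -69.022‰
f_A = (δ_mix − δ_B)/(δ_A − δ_B) = (-60.76 − (-69.022))/(-54.504 − (-69.022))
f_A = 8.262 / 14.519 = 0.5691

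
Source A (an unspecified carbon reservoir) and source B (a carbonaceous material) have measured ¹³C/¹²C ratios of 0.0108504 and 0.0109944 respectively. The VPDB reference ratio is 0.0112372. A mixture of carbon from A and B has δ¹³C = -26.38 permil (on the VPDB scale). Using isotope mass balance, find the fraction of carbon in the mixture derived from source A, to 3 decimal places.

δ_A = (0.0108504/0.0112372 − 1)×1000 = (0.965579 − 1)×1000 = -34.421 permil
δ_B = (0.0109944/0.0112372 − 1)×1000 = (0.978393 − 1)×1000 = -21.607 permil
f_A = (δ_mix − δ_B)/(δ_A − δ_B) = (-26.38 − (-21.607))/(-34.421 − (-21.607))
f_A = -4.773 / -12.815 = 0.3725

0.372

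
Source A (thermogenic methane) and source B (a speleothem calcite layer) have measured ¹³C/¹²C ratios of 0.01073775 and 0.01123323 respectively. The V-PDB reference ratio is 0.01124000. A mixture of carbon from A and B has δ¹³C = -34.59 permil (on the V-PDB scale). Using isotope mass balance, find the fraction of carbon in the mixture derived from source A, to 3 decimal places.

0.771

δ_A = (0.01073775/0.01124000 − 1)×1000 = (0.955316 − 1)×1000 = -44.684 permil
δ_B = (0.01123323/0.01124000 − 1)×1000 = (0.999398 − 1)×1000 = -0.602 permil
f_A = (δ_mix − δ_B)/(δ_A − δ_B) = (-34.59 − (-0.602))/(-44.684 − (-0.602))
f_A = -33.988 / -44.082 = 0.7710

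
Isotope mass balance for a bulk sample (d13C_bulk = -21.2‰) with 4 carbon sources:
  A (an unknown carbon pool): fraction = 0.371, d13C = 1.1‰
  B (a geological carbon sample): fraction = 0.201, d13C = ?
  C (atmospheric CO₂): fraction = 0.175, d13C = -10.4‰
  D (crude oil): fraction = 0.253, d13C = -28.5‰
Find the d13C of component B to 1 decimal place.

Isotope mass balance: δ_bulk = Σ fᵢ·δᵢ.
-21.2 = 0.371×(1.1) + 0.201×δ_B + 0.175×(-10.4) + 0.253×(-28.5)
0.201·δ_B = -21.2 − (-8.622) = -12.578
δ_B = -12.578 / 0.201 = -62.58‰

-62.6‰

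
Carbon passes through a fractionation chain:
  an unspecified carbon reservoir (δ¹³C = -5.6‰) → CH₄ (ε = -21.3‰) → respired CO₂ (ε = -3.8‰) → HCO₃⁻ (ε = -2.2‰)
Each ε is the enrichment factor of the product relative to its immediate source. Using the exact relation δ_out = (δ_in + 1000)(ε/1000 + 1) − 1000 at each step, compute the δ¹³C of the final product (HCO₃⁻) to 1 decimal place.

-32.6‰

step 1: δ = (-5.60 + 1000)·(-21.3/1000 + 1) − 1000 = -26.78‰
step 2: δ = (-26.78 + 1000)·(-3.8/1000 + 1) − 1000 = -30.48‰
step 3: δ = (-30.48 + 1000)·(-2.2/1000 + 1) − 1000 = -32.61‰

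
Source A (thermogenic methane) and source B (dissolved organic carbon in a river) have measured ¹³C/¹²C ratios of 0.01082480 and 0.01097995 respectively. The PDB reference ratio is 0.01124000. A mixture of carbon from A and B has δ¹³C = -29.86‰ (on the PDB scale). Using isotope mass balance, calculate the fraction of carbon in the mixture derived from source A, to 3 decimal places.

0.487

δ_A = (0.01082480/0.01124000 − 1)×1000 = (0.963060 − 1)×1000 = -36.940‰
δ_B = (0.01097995/0.01124000 − 1)×1000 = (0.976864 − 1)×1000 = -23.136‰
f_A = (δ_mix − δ_B)/(δ_A − δ_B) = (-29.86 − (-23.136))/(-36.940 − (-23.136))
f_A = -6.724 / -13.803 = 0.4871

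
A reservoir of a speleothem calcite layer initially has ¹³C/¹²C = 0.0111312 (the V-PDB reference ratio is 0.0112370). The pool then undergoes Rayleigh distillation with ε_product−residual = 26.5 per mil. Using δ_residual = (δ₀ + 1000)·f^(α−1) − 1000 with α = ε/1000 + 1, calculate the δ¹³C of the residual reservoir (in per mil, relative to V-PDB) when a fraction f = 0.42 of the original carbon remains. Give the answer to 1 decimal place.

δ₀ = (0.0111312/0.0112370 − 1)×1000 = (0.990585 − 1)×1000 = -9.415 per mil
α − 1 = ε/1000 = 0.0265
f^(α−1) = 0.42^(0.0265) = 0.977273
δ_res = (-9.415 + 1000) × 0.977273 − 1000 = 968.072 − 1000 = -31.93 per mil

-31.9 per mil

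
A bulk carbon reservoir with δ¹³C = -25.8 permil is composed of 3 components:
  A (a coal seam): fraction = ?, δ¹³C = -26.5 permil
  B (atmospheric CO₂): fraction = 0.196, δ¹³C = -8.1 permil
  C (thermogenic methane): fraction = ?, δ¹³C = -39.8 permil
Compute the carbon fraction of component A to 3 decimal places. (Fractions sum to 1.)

Let f_A and f_C be the unknown fractions; fractions sum to 1 so f_A + f_C = 0.804.
Mass balance: Σ fᵢ·δᵢ = δ_bulk ⇒ f_A·(-26.5) + f_C·(-39.8) = -25.8 − (-1.588) = -24.212
Substitute f_C = 0.804 − f_A:
f_A·(-26.5 − -39.8) = -24.212 − 0.804×(-39.8) = 7.787
f_A = 7.787 / 13.3 = 0.5855

0.585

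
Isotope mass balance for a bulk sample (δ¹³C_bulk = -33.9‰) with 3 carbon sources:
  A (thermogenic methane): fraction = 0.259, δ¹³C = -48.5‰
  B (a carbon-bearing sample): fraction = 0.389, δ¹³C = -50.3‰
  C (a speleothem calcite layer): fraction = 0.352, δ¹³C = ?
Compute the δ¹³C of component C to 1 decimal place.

-5.0‰

Isotope mass balance: δ_bulk = Σ fᵢ·δᵢ.
-33.9 = 0.259×(-48.5) + 0.389×(-50.3) + 0.352×δ_C
0.352·δ_C = -33.9 − (-32.128) = -1.772
δ_C = -1.772 / 0.352 = -5.03‰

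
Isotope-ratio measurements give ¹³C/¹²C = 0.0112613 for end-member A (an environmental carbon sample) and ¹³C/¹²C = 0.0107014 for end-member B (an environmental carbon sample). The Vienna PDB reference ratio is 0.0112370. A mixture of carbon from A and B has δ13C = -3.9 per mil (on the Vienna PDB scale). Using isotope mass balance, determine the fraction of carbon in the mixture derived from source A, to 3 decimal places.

0.878

δ_A = (0.0112613/0.0112370 − 1)×1000 = (1.002162 − 1)×1000 = 2.162 per mil
δ_B = (0.0107014/0.0112370 − 1)×1000 = (0.952336 − 1)×1000 = -47.664 per mil
f_A = (δ_mix − δ_B)/(δ_A − δ_B) = (-3.9 − (-47.664))/(2.162 − (-47.664))
f_A = 43.764 / 49.826 = 0.8783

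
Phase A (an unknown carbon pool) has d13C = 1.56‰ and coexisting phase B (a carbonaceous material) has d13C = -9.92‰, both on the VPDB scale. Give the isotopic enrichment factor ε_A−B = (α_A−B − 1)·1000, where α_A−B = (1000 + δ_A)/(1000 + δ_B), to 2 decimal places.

11.60‰

α_A−B = (1000 + 1.56) / (1000 + -9.92) = 1001.56 / 990.08 = 1.011595
ε_A−B = (1.011595 − 1) × 1000 = 11.595‰
(The approximation ε ≈ δ_A − δ_B would give 11.48‰.)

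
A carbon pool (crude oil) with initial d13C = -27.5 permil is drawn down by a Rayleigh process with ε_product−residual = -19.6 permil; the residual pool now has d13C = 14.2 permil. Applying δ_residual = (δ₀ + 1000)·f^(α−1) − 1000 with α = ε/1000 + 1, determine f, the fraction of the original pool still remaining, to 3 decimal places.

0.117

α − 1 = ε/1000 = -0.0196
(δ_res + 1000)/(δ₀ + 1000) = (14.2 + 1000)/(-27.5 + 1000) = 1014.2/972.5 = 1.042879
f = 1.042879^(1/-0.0196) = exp(ln(1.042879)/-0.0196) = exp(0.04199/-0.0196)
f = exp(-2.1421) = 0.1174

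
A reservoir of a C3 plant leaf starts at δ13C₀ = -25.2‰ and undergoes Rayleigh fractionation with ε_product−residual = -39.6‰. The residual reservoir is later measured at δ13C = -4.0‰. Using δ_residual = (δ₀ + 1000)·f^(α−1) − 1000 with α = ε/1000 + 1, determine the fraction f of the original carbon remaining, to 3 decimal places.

0.581

α − 1 = ε/1000 = -0.0396
(δ_res + 1000)/(δ₀ + 1000) = (-4.0 + 1000)/(-25.2 + 1000) = 996.0/974.8 = 1.021748
f = 1.021748^(1/-0.0396) = exp(ln(1.021748)/-0.0396) = exp(0.02151/-0.0396)
f = exp(-0.5433) = 0.5808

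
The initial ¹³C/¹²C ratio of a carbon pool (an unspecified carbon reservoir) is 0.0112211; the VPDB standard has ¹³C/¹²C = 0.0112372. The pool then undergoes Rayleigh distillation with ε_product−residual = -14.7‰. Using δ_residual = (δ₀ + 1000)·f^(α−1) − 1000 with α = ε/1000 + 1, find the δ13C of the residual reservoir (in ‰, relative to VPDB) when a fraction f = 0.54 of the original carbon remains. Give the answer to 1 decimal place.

7.7‰

δ₀ = (0.0112211/0.0112372 − 1)×1000 = (0.998567 − 1)×1000 = -1.433‰
α − 1 = ε/1000 = -0.0147
f^(α−1) = 0.54^(-0.0147) = 1.009099
δ_res = (-1.433 + 1000) × 1.009099 − 1000 = 1007.653 − 1000 = 7.65‰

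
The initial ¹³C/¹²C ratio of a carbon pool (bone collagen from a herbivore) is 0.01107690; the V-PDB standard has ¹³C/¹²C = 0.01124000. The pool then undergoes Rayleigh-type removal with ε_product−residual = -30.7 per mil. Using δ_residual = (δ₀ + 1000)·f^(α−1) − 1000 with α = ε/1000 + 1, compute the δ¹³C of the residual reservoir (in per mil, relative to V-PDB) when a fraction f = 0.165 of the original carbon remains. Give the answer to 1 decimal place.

δ₀ = (0.01107690/0.01124000 − 1)×1000 = (0.985489 − 1)×1000 = -14.511 per mil
α − 1 = ε/1000 = -0.0307
f^(α−1) = 0.165^(-0.0307) = 1.056874
δ_res = (-14.511 + 1000) × 1.056874 − 1000 = 1041.538 − 1000 = 41.54 per mil

41.5 per mil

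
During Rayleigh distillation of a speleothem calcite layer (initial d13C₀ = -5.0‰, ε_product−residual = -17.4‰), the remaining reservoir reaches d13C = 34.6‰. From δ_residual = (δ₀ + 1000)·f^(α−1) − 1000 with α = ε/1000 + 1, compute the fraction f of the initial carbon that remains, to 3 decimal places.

0.106

α − 1 = ε/1000 = -0.0174
(δ_res + 1000)/(δ₀ + 1000) = (34.6 + 1000)/(-5.0 + 1000) = 1034.6/995.0 = 1.039799
f = 1.039799^(1/-0.0174) = exp(ln(1.039799)/-0.0174) = exp(0.03903/-0.0174)
f = exp(-2.2430) = 0.1061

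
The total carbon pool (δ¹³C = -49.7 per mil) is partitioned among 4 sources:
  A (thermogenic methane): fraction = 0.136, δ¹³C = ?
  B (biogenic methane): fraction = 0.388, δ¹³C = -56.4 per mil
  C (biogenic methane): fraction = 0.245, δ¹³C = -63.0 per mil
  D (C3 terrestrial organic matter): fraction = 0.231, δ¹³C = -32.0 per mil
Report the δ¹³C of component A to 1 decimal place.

-36.7 per mil

Isotope mass balance: δ_bulk = Σ fᵢ·δᵢ.
-49.7 = 0.136×δ_A + 0.388×(-56.4) + 0.245×(-63.0) + 0.231×(-32.0)
0.136·δ_A = -49.7 − (-44.710) = -4.990
δ_A = -4.990 / 0.136 = -36.69 per mil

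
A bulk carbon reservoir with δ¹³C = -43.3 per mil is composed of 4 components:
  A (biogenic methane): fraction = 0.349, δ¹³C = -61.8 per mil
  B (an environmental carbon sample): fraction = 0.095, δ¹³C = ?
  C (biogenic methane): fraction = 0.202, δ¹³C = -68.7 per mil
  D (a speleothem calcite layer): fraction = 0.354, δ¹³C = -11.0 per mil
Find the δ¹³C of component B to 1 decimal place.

Isotope mass balance: δ_bulk = Σ fᵢ·δᵢ.
-43.3 = 0.349×(-61.8) + 0.095×δ_B + 0.202×(-68.7) + 0.354×(-11.0)
0.095·δ_B = -43.3 − (-39.340) = -3.960
δ_B = -3.960 / 0.095 = -41.69 per mil

-41.7 per mil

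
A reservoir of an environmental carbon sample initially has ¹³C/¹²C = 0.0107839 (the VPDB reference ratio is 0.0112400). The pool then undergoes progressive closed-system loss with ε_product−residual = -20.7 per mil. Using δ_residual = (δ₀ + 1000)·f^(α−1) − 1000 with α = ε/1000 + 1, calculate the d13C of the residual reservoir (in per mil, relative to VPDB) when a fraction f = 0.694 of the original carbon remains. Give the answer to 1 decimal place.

δ₀ = (0.0107839/0.0112400 − 1)×1000 = (0.959422 − 1)×1000 = -40.578 per mil
α − 1 = ε/1000 = -0.0207
f^(α−1) = 0.694^(-0.0207) = 1.007590
δ_res = (-40.578 + 1000) × 1.007590 − 1000 = 966.704 − 1000 = -33.30 per mil

-33.3 per mil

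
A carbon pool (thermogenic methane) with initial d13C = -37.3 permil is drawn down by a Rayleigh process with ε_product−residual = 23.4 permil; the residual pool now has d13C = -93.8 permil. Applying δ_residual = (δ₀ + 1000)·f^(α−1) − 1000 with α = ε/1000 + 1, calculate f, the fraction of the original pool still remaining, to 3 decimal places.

0.075

α − 1 = ε/1000 = 0.0234
(δ_res + 1000)/(δ₀ + 1000) = (-93.8 + 1000)/(-37.3 + 1000) = 906.2/962.7 = 0.941311
f = 0.941311^(1/0.0234) = exp(ln(0.941311)/0.0234) = exp(-0.06048/0.0234)
f = exp(-2.5847) = 0.0754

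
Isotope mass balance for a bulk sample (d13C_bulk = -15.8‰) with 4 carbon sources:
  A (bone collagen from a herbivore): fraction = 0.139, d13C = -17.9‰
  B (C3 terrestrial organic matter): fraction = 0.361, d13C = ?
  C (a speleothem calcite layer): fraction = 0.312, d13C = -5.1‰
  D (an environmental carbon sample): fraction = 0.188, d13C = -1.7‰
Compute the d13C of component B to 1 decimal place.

Isotope mass balance: δ_bulk = Σ fᵢ·δᵢ.
-15.8 = 0.139×(-17.9) + 0.361×δ_B + 0.312×(-5.1) + 0.188×(-1.7)
0.361·δ_B = -15.8 − (-4.399) = -11.401
δ_B = -11.401 / 0.361 = -31.58‰

-31.6‰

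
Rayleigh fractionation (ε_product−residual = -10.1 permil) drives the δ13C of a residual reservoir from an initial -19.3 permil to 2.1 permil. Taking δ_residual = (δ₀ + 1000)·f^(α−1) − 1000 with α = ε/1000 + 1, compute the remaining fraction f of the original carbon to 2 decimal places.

0.12

α − 1 = ε/1000 = -0.0101
(δ_res + 1000)/(δ₀ + 1000) = (2.1 + 1000)/(-19.3 + 1000) = 1002.1/980.7 = 1.021821
f = 1.021821^(1/-0.0101) = exp(ln(1.021821)/-0.0101) = exp(0.02159/-0.0101)
f = exp(-2.1373) = 0.1180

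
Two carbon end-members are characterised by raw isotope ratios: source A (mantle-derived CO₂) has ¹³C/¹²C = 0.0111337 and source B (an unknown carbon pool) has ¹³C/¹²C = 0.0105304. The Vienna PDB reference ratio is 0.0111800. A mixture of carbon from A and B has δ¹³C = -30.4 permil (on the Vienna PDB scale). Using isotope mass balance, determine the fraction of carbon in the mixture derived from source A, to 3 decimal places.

δ_A = (0.0111337/0.0111800 − 1)×1000 = (0.995859 − 1)×1000 = -4.141 permil
δ_B = (0.0105304/0.0111800 − 1)×1000 = (0.941896 − 1)×1000 = -58.104 permil
f_A = (δ_mix − δ_B)/(δ_A − δ_B) = (-30.4 − (-58.104))/(-4.141 − (-58.104))
f_A = 27.704 / 53.962 = 0.5134

0.513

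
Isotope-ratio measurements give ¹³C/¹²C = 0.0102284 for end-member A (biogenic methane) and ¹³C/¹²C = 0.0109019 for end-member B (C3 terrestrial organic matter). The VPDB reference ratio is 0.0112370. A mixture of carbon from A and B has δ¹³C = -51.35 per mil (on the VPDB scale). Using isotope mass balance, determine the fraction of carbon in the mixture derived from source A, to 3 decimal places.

0.359

δ_A = (0.0102284/0.0112370 − 1)×1000 = (0.910243 − 1)×1000 = -89.757 per mil
δ_B = (0.0109019/0.0112370 − 1)×1000 = (0.970179 − 1)×1000 = -29.821 per mil
f_A = (δ_mix − δ_B)/(δ_A − δ_B) = (-51.35 − (-29.821))/(-89.757 − (-29.821))
f_A = -21.529 / -59.936 = 0.3592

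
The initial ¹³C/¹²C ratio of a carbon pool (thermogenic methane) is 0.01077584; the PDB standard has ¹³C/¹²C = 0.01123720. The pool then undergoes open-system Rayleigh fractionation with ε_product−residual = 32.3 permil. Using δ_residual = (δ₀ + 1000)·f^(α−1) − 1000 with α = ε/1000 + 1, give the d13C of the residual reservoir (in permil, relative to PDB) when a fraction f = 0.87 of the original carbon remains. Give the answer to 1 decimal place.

-45.4 permil

δ₀ = (0.01077584/0.01123720 − 1)×1000 = (0.958944 − 1)×1000 = -41.056 permil
α − 1 = ε/1000 = 0.0323
f^(α−1) = 0.87^(0.0323) = 0.995512
δ_res = (-41.056 + 1000) × 0.995512 − 1000 = 954.640 − 1000 = -45.36 permil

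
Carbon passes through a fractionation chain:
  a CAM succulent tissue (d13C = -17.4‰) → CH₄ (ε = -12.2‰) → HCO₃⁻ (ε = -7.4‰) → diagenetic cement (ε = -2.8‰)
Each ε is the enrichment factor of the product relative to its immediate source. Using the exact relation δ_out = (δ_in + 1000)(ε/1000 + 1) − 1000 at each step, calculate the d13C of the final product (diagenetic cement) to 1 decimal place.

step 1: δ = (-17.40 + 1000)·(-12.2/1000 + 1) − 1000 = -29.39‰
step 2: δ = (-29.39 + 1000)·(-7.4/1000 + 1) − 1000 = -36.57‰
step 3: δ = (-36.57 + 1000)·(-2.8/1000 + 1) − 1000 = -39.27‰

-39.3‰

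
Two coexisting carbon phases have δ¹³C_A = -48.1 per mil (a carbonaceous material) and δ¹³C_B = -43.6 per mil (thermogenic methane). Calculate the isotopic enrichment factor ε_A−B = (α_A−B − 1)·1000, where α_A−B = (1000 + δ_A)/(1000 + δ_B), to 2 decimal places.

-4.71 per mil

α_A−B = (1000 + -48.1) / (1000 + -43.6) = 951.9 / 956.4 = 0.995295
ε_A−B = (0.995295 − 1) × 1000 = -4.705 per mil
(The approximation ε ≈ δ_A − δ_B would give -4.5 per mil.)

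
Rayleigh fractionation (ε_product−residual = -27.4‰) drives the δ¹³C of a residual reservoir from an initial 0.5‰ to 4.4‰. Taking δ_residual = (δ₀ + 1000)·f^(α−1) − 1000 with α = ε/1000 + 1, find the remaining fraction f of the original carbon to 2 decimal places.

0.87

α − 1 = ε/1000 = -0.0274
(δ_res + 1000)/(δ₀ + 1000) = (4.4 + 1000)/(0.5 + 1000) = 1004.4/1000.5 = 1.003898
f = 1.003898^(1/-0.0274) = exp(ln(1.003898)/-0.0274) = exp(0.00389/-0.0274)
f = exp(-0.1420) = 0.8676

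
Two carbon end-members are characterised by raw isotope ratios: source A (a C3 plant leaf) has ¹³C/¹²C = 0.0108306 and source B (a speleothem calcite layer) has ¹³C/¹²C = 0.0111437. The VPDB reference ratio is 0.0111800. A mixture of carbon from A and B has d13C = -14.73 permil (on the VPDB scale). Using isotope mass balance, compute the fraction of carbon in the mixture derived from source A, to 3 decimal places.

δ_A = (0.0108306/0.0111800 − 1)×1000 = (0.968748 − 1)×1000 = -31.252 permil
δ_B = (0.0111437/0.0111800 − 1)×1000 = (0.996753 − 1)×1000 = -3.247 permil
f_A = (δ_mix − δ_B)/(δ_A − δ_B) = (-14.73 − (-3.247))/(-31.252 − (-3.247))
f_A = -11.483 / -28.005 = 0.4100

0.410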